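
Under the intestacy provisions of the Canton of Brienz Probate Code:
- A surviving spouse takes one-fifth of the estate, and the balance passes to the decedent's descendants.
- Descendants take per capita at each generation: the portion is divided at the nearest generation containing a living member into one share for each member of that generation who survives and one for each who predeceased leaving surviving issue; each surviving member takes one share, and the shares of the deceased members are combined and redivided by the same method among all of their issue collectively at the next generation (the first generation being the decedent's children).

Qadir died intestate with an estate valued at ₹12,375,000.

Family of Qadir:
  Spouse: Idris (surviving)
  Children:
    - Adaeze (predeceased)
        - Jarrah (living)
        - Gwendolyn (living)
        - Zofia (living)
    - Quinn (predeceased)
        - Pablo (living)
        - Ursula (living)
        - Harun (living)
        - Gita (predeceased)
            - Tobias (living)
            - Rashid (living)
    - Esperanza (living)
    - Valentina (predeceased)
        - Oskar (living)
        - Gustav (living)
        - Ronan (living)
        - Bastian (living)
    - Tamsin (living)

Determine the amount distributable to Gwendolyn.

Gwendolyn receives ₹540,000.

Idris takes one-fifth of ₹12,375,000 = ₹2,475,000. The remaining ₹9,900,000 passes to the descendants.
The descendants' portion (₹9,900,000) is divided at the children's generation into 5 shares of ₹1,980,000. Esperanza and Tamsin each take ₹1,980,000. The 3 shares of the deceased (Adaeze, Quinn, and Valentina) are combined into a pool of ₹5,940,000.
That pool (₹5,940,000) is divided at the grandchildren's generation into 11 shares of ₹540,000. Jarrah, Gwendolyn, Zofia, Pablo, Ursula, Harun, Oskar, Gustav, Ronan, and Bastian each take ₹540,000. The remaining share for the deceased Gita (₹540,000) is carried to the next generation.
That pool (₹540,000) is divided at the great-grandchildren's generation equally among Tobias and Rashid: ₹270,000 each.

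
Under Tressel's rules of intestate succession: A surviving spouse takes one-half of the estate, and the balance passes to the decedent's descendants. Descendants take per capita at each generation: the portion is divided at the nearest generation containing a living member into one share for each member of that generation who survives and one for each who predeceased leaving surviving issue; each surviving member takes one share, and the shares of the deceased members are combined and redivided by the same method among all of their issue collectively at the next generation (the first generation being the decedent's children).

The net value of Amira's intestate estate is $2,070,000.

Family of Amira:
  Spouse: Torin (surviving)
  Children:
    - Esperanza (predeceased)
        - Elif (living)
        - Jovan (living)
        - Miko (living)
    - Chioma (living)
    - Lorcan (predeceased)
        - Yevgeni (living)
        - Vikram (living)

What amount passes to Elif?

Torin takes one-half of $2,070,000 = $1,035,000. The remaining $1,035,000 passes to the descendants.
The descendants' portion ($1,035,000) is divided at the children's generation into 3 shares of $345,000. Chioma takes $345,000. The 2 shares of the deceased (Esperanza and Lorcan) are combined into a pool of $690,000.
That pool ($690,000) is divided at the grandchildren's generation equally among Elif, Jovan, Miko, Yevgeni, and Vikram: $138,000 each.

Elif receives $138,000.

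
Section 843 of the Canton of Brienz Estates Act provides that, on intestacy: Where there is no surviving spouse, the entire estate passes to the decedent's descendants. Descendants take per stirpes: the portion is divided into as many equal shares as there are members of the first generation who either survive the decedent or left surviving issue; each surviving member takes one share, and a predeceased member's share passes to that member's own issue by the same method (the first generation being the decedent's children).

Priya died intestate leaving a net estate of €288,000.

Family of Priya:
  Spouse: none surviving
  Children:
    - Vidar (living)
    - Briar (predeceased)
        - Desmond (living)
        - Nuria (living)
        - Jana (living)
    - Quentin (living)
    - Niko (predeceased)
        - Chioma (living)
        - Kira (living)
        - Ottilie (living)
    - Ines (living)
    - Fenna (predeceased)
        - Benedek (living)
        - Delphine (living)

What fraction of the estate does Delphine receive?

The entire €288,000 passes to the descendants.
That amount (€288,000) is divided into 6 shares of €48,000: Vidar, Quentin, and Ines each take €48,000; Briar's €48,000 share passes to Briar's issue; Niko's €48,000 share passes to Niko's issue; Fenna's €48,000 share passes to Fenna's issue.
Briar's share (€48,000) is divided into 3 shares of €16,000: Desmond, Nuria, and Jana each take €16,000.
Niko's share (€48,000) is divided into 3 shares of €16,000: Chioma, Kira, and Ottilie each take €16,000.
Fenna's share (€48,000) is divided into 2 shares of €24,000: Benedek and Delphine each take €24,000.

Delphine receives 1/12 of the estate.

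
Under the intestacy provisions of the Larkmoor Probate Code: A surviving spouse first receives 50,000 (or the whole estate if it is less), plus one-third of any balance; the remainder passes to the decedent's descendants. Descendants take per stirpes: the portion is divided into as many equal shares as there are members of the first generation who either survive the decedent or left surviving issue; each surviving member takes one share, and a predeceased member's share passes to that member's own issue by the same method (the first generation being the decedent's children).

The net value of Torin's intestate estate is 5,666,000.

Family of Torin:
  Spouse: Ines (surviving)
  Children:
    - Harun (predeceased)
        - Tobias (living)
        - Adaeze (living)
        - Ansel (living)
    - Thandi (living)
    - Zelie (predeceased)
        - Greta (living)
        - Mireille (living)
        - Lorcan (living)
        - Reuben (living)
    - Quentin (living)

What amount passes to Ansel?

Ines first takes 50,000, leaving a balance of 5,616,000. Ines then takes one-third of the balance (1,872,000), for a total of 1,922,000. The remaining 3,744,000 passes to the descendants.
The descendants' portion (3,744,000) is divided into 4 shares of 936,000: Thandi and Quentin each take 936,000; Harun's 936,000 share passes to Harun's issue; Zelie's 936,000 share passes to Zelie's issue.
Harun's share (936,000) is divided into 3 shares of 312,000: Tobias, Adaeze, and Ansel each take 312,000.
Zelie's share (936,000) is divided into 4 shares of 234,000: Greta, Mireille, Lorcan, and Reuben each take 234,000.

Ansel receives 312,000.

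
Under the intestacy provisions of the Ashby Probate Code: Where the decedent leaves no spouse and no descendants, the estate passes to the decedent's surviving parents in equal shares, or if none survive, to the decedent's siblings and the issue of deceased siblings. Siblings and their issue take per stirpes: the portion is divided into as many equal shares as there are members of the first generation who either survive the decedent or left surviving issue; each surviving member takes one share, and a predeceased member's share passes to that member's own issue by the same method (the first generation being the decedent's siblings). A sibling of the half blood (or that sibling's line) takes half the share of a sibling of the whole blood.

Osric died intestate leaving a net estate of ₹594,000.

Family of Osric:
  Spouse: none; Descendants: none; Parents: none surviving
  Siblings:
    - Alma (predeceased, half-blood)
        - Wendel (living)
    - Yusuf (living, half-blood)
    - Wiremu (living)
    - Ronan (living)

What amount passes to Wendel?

The entire ₹594,000 passes to the siblings and their issue.
Counting each half-blood sibling's line as half a unit, there are 3 units in ₹594,000, so one unit is ₹198,000. Whole-blood lines (Wiremu and Ronan) take ₹198,000 each; half-blood lines (Alma and Yusuf) take ₹99,000 each.
Alma's share (₹99,000) passes entirely to Wendel.

Wendel receives ₹99,000.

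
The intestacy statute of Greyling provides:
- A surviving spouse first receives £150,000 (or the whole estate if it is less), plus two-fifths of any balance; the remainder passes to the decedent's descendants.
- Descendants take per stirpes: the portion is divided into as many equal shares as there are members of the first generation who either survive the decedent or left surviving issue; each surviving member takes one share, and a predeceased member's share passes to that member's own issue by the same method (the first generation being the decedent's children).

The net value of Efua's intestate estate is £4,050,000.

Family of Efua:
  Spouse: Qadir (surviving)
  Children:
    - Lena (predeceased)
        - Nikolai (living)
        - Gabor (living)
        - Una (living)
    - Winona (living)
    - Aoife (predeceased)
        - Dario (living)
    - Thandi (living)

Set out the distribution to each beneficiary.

Qadir: £1,710,000; Nikolai: £195,000; Gabor: £195,000; Una: £195,000; Winona: £585,000; Dario: £585,000; Thandi: £585,000

Qadir first takes £150,000, leaving a balance of £3,900,000. Qadir then takes two-fifths of the balance (£1,560,000), for a total of £1,710,000. The remaining £2,340,000 passes to the descendants.
The descendants' portion (£2,340,000) is divided into 4 shares of £585,000: Winona and Thandi each take £585,000; Lena's £585,000 share passes to Lena's issue; Aoife's £585,000 share passes to Aoife's issue.
Lena's share (£585,000) is divided into 3 shares of £195,000: Nikolai, Gabor, and Una each take £195,000.
Aoife's share (£585,000) passes entirely to Dario.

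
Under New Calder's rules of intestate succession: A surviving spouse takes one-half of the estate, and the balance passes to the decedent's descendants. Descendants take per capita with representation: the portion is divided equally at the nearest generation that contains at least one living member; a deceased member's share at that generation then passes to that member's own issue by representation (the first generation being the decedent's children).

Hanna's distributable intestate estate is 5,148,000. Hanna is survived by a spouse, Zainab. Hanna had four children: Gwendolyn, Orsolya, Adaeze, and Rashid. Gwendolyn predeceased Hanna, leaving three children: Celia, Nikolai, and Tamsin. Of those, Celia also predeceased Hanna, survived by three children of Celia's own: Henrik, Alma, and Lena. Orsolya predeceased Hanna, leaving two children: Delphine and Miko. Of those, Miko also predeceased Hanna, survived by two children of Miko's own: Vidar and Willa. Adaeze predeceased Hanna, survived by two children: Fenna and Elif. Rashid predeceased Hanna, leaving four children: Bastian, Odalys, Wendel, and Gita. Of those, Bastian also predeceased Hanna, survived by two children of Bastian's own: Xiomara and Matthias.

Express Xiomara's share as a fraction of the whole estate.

Zainab takes one-half of 5,148,000 = 2,574,000. The remaining 2,574,000 passes to the descendants.
No child survives, so the initial division is made at the grandchildren's generation.
The descendants' portion (2,574,000) is divided into 11 shares of 234,000: Nikolai, Tamsin, Delphine, Fenna, Elif, Odalys, Wendel, and Gita each take 234,000; Celia's 234,000 share passes to Celia's issue; Miko's 234,000 share passes to Miko's issue; Bastian's 234,000 share passes to Bastian's issue.
Celia's share (234,000) is divided into 3 shares of 78,000: Henrik, Alma, and Lena each take 78,000.
Miko's share (234,000) is divided into 2 shares of 117,000: Vidar and Willa each take 117,000.
Bastian's share (234,000) is divided into 2 shares of 117,000: Xiomara and Matthias each take 117,000.

Xiomara receives 1/44 of the estate.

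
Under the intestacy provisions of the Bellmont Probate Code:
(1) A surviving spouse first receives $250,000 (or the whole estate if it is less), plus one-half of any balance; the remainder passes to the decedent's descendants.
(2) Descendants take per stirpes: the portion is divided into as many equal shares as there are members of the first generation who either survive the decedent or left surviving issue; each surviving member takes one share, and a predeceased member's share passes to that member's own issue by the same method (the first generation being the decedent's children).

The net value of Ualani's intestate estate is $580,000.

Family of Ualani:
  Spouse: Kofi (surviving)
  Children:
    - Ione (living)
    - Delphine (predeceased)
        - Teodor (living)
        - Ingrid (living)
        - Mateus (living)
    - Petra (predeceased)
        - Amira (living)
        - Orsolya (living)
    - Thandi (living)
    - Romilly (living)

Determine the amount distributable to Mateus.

Mateus receives $11,000.

Kofi first takes $250,000, leaving a balance of $330,000. Kofi then takes one-half of the balance ($165,000), for a total of $415,000. The remaining $165,000 passes to the descendants.
The descendants' portion ($165,000) is divided into 5 shares of $33,000: Ione, Thandi, and Romilly each take $33,000; Delphine's $33,000 share passes to Delphine's issue; Petra's $33,000 share passes to Petra's issue.
Delphine's share ($33,000) is divided into 3 shares of $11,000: Teodor, Ingrid, and Mateus each take $11,000.
Petra's share ($33,000) is divided into 2 shares of $16,500: Amira and Orsolya each take $16,500.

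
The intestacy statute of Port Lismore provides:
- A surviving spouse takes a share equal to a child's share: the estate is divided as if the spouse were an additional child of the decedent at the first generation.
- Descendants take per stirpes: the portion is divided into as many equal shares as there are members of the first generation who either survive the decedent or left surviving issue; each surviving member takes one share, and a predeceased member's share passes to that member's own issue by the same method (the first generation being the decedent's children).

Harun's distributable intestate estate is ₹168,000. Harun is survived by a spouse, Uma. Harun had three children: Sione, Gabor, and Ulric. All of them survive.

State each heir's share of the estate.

Uma: ₹42,000; Sione: ₹42,000; Gabor: ₹42,000; Ulric: ₹42,000

The spouse counts as an additional share at the children's level, so there are 4 primary shares of ₹42,000. Uma takes one such share (₹42,000).
The children's combined portion (₹126,000) is divided into 3 shares of ₹42,000: Sione, Gabor, and Ulric each take ₹42,000.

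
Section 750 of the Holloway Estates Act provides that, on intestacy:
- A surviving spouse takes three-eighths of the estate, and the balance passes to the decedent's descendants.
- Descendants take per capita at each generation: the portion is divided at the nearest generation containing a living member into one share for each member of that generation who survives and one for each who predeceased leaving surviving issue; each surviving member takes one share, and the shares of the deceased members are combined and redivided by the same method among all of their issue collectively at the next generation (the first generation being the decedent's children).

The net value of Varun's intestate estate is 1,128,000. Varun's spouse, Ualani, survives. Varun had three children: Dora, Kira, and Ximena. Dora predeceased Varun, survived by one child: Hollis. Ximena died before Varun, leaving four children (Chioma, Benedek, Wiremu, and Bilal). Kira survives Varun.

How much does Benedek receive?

Benedek receives 94,000.

Ualani takes three-eighths of 1,128,000 = 423,000. The remaining 705,000 passes to the descendants.
The descendants' portion (705,000) is divided at the children's generation into 3 shares of 235,000. Kira takes 235,000. The 2 shares of the deceased (Dora and Ximena) are combined into a pool of 470,000.
That pool (470,000) is divided at the grandchildren's generation equally among Hollis, Chioma, Benedek, Wiremu, and Bilal: 94,000 each.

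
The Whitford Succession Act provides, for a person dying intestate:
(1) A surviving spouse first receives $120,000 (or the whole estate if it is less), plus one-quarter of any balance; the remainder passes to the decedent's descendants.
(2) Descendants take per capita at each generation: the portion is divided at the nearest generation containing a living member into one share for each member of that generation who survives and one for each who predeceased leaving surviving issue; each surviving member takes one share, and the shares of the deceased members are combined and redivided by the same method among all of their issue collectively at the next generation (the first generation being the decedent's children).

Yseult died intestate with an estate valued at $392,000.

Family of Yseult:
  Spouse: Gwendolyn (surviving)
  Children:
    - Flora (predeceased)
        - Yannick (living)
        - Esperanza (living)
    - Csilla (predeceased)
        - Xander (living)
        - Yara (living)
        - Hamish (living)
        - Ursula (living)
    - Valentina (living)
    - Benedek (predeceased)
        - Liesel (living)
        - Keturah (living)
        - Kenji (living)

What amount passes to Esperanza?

Gwendolyn first takes $120,000, leaving a balance of $272,000. Gwendolyn then takes one-quarter of the balance ($68,000), for a total of $188,000. The remaining $204,000 passes to the descendants.
The descendants' portion ($204,000) is divided at the children's generation into 4 shares of $51,000. Valentina takes $51,000. The 3 shares of the deceased (Flora, Csilla, and Benedek) are combined into a pool of $153,000.
That pool ($153,000) is divided at the grandchildren's generation equally among Yannick, Esperanza, Xander, Yara, Hamish, Ursula, Liesel, Keturah, and Kenji: $17,000 each.

Esperanza receives $17,000.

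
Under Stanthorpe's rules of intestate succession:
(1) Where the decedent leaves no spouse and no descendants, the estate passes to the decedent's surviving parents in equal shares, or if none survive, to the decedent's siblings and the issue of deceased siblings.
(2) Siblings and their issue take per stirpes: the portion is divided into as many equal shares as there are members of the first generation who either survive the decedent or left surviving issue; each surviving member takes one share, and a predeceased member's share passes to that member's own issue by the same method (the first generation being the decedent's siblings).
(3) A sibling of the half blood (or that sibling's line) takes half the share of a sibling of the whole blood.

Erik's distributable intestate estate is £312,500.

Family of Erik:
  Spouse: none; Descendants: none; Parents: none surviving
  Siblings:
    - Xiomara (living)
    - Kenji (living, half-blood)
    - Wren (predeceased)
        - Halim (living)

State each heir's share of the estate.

The entire £312,500 passes to the siblings and their issue.
Counting each half-blood sibling's line as half a unit, there are 5/2 units in £312,500, so one unit is £125,000. Whole-blood lines (Xiomara and Wren) take £125,000 each; half-blood lines (Kenji) take £62,500 each.
Wren's share (£125,000) passes entirely to Halim.

Xiomara: £125,000; Kenji: £62,500; Halim: £125,000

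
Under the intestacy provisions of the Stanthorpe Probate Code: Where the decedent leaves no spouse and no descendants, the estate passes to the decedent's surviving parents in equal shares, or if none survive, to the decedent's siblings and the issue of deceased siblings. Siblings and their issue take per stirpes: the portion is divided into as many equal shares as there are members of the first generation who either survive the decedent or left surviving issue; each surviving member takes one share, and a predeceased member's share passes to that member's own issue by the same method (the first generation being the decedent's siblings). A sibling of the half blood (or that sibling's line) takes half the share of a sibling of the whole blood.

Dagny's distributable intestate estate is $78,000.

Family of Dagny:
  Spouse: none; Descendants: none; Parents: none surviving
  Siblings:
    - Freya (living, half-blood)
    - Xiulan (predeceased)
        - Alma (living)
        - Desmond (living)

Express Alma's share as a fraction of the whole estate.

The entire $78,000 passes to the siblings and their issue.
Counting each half-blood sibling's line as half a unit, there are 3/2 units in $78,000, so one unit is $52,000. Whole-blood lines (Xiulan) take $52,000 each; half-blood lines (Freya) take $26,000 each.
Xiulan's share ($52,000) is divided into 2 shares of $26,000: Alma and Desmond each take $26,000.

Alma receives 1/3 of the estate.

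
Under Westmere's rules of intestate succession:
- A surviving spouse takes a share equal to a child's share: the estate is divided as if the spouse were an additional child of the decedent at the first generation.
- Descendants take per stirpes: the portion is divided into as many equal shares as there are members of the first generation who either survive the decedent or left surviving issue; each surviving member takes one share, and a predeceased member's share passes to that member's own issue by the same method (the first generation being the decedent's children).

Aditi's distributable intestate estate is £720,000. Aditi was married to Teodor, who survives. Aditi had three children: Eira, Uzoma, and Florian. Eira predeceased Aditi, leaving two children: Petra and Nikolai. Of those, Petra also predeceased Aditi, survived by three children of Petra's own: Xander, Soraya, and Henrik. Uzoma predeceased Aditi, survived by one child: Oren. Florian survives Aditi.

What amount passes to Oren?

Oren receives £180,000.

The spouse counts as an additional share at the children's level, so there are 4 primary shares of £180,000. Teodor takes one such share (£180,000).
The children's combined portion (£540,000) is divided into 3 shares of £180,000: Florian takes £180,000; Eira's £180,000 share passes to Eira's issue; Uzoma's £180,000 share passes to Uzoma's issue.
Eira's share (£180,000) is divided into 2 shares of £90,000: Nikolai takes £90,000; Petra's £90,000 share passes to Petra's issue.
Petra's share (£90,000) is divided into 3 shares of £30,000: Xander, Soraya, and Henrik each take £30,000.
Uzoma's share (£180,000) passes entirely to Oren.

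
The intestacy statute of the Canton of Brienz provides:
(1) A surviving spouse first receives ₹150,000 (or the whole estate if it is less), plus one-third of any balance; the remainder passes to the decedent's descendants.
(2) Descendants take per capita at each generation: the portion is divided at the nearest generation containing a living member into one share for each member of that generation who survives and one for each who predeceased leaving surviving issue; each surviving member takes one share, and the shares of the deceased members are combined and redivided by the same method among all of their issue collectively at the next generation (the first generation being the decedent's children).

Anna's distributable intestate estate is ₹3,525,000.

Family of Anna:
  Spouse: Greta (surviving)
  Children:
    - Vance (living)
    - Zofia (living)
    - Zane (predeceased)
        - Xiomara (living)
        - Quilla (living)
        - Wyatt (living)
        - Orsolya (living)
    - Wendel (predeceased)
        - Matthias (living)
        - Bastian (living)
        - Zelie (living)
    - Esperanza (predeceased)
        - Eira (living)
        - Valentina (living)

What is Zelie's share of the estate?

Zelie receives ₹150,000.

Greta first takes ₹150,000, leaving a balance of ₹3,375,000. Greta then takes one-third of the balance (₹1,125,000), for a total of ₹1,275,000. The remaining ₹2,250,000 passes to the descendants.
The descendants' portion (₹2,250,000) is divided at the children's generation into 5 shares of ₹450,000. Vance and Zofia each take ₹450,000. The 3 shares of the deceased (Zane, Wendel, and Esperanza) are combined into a pool of ₹1,350,000.
That pool (₹1,350,000) is divided at the grandchildren's generation equally among Xiomara, Quilla, Wyatt, Orsolya, Matthias, Bastian, Zelie, Eira, and Valentina: ₹150,000 each.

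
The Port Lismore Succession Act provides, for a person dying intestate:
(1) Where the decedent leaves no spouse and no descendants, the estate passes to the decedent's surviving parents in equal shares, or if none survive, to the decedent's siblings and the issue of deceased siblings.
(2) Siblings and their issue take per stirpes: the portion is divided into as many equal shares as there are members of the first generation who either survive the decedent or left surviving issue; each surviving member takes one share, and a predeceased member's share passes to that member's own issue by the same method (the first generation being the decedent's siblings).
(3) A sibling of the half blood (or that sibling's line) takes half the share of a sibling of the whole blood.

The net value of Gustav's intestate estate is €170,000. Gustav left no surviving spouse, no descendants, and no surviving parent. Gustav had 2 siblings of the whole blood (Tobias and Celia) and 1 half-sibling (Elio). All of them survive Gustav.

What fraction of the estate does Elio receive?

Elio receives 1/5 of the estate.

The entire €170,000 passes to the siblings and their issue.
Counting each half-blood sibling's line as half a unit, there are 5/2 units in €170,000, so one unit is €68,000. Whole-blood lines (Tobias and Celia) take €68,000 each; half-blood lines (Elio) take €34,000 each.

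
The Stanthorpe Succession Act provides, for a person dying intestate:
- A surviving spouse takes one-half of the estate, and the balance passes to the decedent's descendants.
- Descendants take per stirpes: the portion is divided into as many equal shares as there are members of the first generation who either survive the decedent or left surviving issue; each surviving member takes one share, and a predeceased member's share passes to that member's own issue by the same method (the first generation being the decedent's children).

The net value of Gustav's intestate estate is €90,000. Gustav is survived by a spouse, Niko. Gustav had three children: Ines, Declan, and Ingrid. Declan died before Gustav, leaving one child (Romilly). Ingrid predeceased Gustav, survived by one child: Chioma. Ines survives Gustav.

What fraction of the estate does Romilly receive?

Romilly receives 1/6 of the estate.

Niko takes one-half of €90,000 = €45,000. The remaining €45,000 passes to the descendants.
The descendants' portion (€45,000) is divided into 3 shares of €15,000: Ines takes €15,000; Declan's €15,000 share passes to Declan's issue; Ingrid's €15,000 share passes to Ingrid's issue.
Declan's share (€15,000) passes entirely to Romilly.
Ingrid's share (€15,000) passes entirely to Chioma.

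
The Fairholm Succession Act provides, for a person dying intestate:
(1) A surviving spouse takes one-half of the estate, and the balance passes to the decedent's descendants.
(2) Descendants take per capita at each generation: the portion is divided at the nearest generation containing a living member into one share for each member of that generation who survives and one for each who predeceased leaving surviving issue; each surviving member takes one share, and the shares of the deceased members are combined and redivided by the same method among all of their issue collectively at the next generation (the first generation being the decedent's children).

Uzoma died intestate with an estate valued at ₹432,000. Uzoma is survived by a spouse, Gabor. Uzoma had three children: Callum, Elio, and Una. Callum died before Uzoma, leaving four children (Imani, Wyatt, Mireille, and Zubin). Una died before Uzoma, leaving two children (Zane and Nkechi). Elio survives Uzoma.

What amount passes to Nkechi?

Gabor takes one-half of ₹432,000 = ₹216,000. The remaining ₹216,000 passes to the descendants.
The descendants' portion (₹216,000) is divided at the children's generation into 3 shares of ₹72,000. Elio takes ₹72,000. The 2 shares of the deceased (Callum and Una) are combined into a pool of ₹144,000.
That pool (₹144,000) is divided at the grandchildren's generation equally among Imani, Wyatt, Mireille, Zubin, Zane, and Nkechi: ₹24,000 each.

Nkechi receives ₹24,000.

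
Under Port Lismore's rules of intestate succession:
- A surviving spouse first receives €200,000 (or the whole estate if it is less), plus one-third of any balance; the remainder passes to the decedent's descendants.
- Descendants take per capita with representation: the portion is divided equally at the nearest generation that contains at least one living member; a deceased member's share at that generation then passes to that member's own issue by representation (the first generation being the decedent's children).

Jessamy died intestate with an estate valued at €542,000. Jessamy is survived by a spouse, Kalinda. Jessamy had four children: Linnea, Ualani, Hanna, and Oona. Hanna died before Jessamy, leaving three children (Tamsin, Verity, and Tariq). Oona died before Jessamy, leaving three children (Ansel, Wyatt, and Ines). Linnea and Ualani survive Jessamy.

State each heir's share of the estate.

Kalinda: €314,000; Linnea: €57,000; Ualani: €57,000; Tamsin: €19,000; Verity: €19,000; Tariq: €19,000; Ansel: €19,000; Wyatt: €19,000; Ines: €19,000

Kalinda first takes €200,000, leaving a balance of €342,000. Kalinda then takes one-third of the balance (€114,000), for a total of €314,000. The remaining €228,000 passes to the descendants.
The descendants' portion (€228,000) is divided into 4 shares of €57,000: Linnea and Ualani each take €57,000; Hanna's €57,000 share passes to Hanna's issue; Oona's €57,000 share passes to Oona's issue.
Hanna's share (€57,000) is divided into 3 shares of €19,000: Tamsin, Verity, and Tariq each take €19,000.
Oona's share (€57,000) is divided into 3 shares of €19,000: Ansel, Wyatt, and Ines each take €19,000.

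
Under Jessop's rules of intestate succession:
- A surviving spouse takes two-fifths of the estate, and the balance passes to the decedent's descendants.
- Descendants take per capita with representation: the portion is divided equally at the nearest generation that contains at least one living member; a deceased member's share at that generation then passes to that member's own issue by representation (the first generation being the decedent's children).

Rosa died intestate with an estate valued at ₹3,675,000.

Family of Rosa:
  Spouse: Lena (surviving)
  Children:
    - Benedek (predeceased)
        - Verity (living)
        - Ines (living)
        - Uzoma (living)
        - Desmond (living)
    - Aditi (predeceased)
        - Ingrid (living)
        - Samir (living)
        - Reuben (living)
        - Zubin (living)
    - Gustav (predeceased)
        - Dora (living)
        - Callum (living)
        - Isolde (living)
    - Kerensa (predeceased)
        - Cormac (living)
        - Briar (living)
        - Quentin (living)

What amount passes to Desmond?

Desmond receives ₹157,500.

Lena takes two-fifths of ₹3,675,000 = ₹1,470,000. The remaining ₹2,205,000 passes to the descendants.
No child survives, so the initial division is made at the grandchildren's generation.
The descendants' portion (₹2,205,000) is divided into 14 shares of ₹157,500: Verity, Ines, Uzoma, Desmond, Ingrid, Samir, Reuben, Zubin, Dora, Callum, Isolde, Cormac, Briar, and Quentin each take ₹157,500.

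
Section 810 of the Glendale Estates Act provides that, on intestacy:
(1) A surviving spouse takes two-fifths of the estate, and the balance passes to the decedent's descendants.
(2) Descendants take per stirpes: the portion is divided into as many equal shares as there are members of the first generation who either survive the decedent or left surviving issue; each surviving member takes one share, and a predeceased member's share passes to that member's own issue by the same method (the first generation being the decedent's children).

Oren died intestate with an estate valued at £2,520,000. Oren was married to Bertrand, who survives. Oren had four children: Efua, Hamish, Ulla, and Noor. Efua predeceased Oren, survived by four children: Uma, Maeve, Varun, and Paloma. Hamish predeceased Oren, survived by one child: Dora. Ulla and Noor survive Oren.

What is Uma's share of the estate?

Uma receives £94,500.

Bertrand takes two-fifths of £2,520,000 = £1,008,000. The remaining £1,512,000 passes to the descendants.
The descendants' portion (£1,512,000) is divided into 4 shares of £378,000: Ulla and Noor each take £378,000; Efua's £378,000 share passes to Efua's issue; Hamish's £378,000 share passes to Hamish's issue.
Efua's share (£378,000) is divided into 4 shares of £94,500: Uma, Maeve, Varun, and Paloma each take £94,500.
Hamish's share (£378,000) passes entirely to Dora.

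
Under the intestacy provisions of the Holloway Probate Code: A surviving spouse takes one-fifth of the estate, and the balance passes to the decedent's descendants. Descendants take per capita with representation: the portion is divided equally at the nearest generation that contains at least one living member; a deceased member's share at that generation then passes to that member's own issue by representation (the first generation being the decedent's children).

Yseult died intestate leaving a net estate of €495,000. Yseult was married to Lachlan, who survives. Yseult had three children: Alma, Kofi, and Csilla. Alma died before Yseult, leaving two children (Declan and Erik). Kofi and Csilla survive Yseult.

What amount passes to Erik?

Erik receives €66,000.

Lachlan takes one-fifth of €495,000 = €99,000. The remaining €396,000 passes to the descendants.
The descendants' portion (€396,000) is divided into 3 shares of €132,000: Kofi and Csilla each take €132,000; Alma's €132,000 share passes to Alma's issue.
Alma's share (€132,000) is divided into 2 shares of €66,000: Declan and Erik each take €66,000.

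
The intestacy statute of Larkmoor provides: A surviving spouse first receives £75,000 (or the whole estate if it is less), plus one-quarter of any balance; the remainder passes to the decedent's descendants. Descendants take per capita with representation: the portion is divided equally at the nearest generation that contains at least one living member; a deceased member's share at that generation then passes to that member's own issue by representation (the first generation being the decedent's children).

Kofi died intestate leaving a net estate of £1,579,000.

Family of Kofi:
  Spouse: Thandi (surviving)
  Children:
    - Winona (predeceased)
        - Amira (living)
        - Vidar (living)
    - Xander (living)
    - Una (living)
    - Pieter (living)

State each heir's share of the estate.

Thandi: £451,000; Amira: £141,000; Vidar: £141,000; Xander: £282,000; Una: £282,000; Pieter: £282,000

Thandi first takes £75,000, leaving a balance of £1,504,000. Thandi then takes one-quarter of the balance (£376,000), for a total of £451,000. The remaining £1,128,000 passes to the descendants.
The descendants' portion (£1,128,000) is divided into 4 shares of £282,000: Xander, Una, and Pieter each take £282,000; Winona's £282,000 share passes to Winona's issue.
Winona's share (£282,000) is divided into 2 shares of £141,000: Amira and Vidar each take £141,000.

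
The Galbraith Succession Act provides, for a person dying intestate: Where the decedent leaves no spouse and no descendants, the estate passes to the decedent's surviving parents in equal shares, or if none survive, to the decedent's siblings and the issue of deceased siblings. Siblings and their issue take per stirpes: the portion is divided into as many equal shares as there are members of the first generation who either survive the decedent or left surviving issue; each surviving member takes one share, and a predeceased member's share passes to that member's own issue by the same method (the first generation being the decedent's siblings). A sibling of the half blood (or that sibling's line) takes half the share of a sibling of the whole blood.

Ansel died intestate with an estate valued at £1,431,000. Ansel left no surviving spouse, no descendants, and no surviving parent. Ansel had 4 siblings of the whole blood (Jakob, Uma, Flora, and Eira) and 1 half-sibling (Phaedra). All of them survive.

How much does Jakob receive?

Jakob receives £318,000.

The entire £1,431,000 passes to the siblings and their issue.
Counting each half-blood sibling's line as half a unit, there are 9/2 units in £1,431,000, so one unit is £318,000. Whole-blood lines (Jakob, Uma, Flora, and Eira) take £318,000 each; half-blood lines (Phaedra) take £159,000 each.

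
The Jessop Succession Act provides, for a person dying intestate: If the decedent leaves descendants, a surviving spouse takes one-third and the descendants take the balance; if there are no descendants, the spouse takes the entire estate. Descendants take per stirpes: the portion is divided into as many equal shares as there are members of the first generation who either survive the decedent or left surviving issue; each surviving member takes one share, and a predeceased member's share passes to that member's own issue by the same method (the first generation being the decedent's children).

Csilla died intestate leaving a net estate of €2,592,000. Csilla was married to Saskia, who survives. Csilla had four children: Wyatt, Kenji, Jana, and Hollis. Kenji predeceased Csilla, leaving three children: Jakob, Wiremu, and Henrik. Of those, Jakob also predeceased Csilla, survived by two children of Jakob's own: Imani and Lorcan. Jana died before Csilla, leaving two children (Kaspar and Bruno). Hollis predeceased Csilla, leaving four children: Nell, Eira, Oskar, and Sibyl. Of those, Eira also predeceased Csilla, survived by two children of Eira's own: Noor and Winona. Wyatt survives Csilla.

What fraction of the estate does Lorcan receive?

Lorcan receives 1/36 of the estate.

Saskia takes one-third of €2,592,000 = €864,000. The remaining €1,728,000 passes to the descendants.
The descendants' portion (€1,728,000) is divided into 4 shares of €432,000: Wyatt takes €432,000; Kenji's €432,000 share passes to Kenji's issue; Jana's €432,000 share passes to Jana's issue; Hollis's €432,000 share passes to Hollis's issue.
Kenji's share (€432,000) is divided into 3 shares of €144,000: Wiremu and Henrik each take €144,000; Jakob's €144,000 share passes to Jakob's issue.
Jakob's share (€144,000) is divided into 2 shares of €72,000: Imani and Lorcan each take €72,000.
Jana's share (€432,000) is divided into 2 shares of €216,000: Kaspar and Bruno each take €216,000.
Hollis's share (€432,000) is divided into 4 shares of €108,000: Nell, Oskar, and Sibyl each take €108,000; Eira's €108,000 share passes to Eira's issue.
Eira's share (€108,000) is divided into 2 shares of €54,000: Noor and Winona each take €54,000.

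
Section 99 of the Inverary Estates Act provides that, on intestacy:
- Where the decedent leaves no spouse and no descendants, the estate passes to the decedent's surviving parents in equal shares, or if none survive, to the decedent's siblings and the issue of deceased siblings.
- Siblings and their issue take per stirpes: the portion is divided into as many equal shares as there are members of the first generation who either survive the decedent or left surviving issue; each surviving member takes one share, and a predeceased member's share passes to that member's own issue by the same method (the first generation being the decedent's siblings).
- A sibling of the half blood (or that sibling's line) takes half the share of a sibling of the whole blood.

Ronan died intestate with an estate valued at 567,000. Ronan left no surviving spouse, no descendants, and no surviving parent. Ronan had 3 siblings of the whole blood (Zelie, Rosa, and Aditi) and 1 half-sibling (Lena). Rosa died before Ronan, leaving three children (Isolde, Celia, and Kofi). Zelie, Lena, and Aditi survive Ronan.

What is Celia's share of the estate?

Celia receives 54,000.

The entire 567,000 passes to the siblings and their issue.
Counting each half-blood sibling's line as half a unit, there are 7/2 units in 567,000, so one unit is 162,000. Whole-blood lines (Zelie, Rosa, and Aditi) take 162,000 each; half-blood lines (Lena) take 81,000 each.
Rosa's share (162,000) is divided into 3 shares of 54,000: Isolde, Celia, and Kofi each take 54,000.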